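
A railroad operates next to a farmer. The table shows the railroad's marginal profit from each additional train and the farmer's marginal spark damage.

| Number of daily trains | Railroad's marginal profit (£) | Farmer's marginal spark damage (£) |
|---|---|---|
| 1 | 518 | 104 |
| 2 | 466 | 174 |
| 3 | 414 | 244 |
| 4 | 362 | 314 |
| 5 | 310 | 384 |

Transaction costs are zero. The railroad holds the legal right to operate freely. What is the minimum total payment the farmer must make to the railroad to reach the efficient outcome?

£310

Left alone the railroad would choose level 5 (marginal profit stays positive).
Efficient level: k* = 4 (marginal profit ≥ marginal spark damage through 4).
The farmer must at least cover the railroad's forgone profit from cutting 5→4: 310 = 310.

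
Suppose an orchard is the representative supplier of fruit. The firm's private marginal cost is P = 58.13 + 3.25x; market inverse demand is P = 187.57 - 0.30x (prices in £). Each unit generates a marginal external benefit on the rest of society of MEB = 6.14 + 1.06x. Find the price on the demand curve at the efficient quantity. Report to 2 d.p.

Social marginal cost = private MC − MEB = 51.99 + 2.19x.
Set SMC = demand: 51.99 + 2.19x = 187.57 - 0.30x → x* = 54.4498.
Consumer price on the demand curve at x*: 187.57 − 0.30×54.4498 = 171.2351.

P = £171.24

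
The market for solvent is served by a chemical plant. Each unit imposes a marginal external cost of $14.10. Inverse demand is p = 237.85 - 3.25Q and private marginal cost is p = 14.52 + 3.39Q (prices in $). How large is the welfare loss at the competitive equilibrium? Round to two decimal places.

DWL = $14.97

Market equilibrium (private): 14.52 + 3.39Q = 237.85 - 3.25Q → Q_m = 33.6340.
Social marginal cost = private MC + MEC = 28.62 + 3.39Q.
Set SMC = demand: 28.62 + 3.39Q = 237.85 - 3.25Q → Q* = 31.5105.
Height of the DWL triangle at Q_m is SMC(Q_m) − demand(Q_m) = MEC(Q_m) = 14.1000.
DWL = ½ × 2.1235 × 14.1000 = 14.9707.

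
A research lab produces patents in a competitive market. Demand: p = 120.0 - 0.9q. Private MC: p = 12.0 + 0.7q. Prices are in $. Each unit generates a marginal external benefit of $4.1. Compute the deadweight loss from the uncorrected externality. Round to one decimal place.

DWL = $5.3

Market equilibrium (private): 12.0 + 0.7q = 120.0 - 0.9q → q_m = 67.5000.
Social marginal cost = private MC − MEB = 7.9 + 0.7q.
Set SMC = demand: 7.9 + 0.7q = 120.0 - 0.9q → q* = 70.0625.
Between q* and q_m the wedge demand − SMC runs linearly from 0 to MEB(q_m), so the loss is a triangle.
DWL = ½ × 2.5625 × 4.1000 = 5.2531.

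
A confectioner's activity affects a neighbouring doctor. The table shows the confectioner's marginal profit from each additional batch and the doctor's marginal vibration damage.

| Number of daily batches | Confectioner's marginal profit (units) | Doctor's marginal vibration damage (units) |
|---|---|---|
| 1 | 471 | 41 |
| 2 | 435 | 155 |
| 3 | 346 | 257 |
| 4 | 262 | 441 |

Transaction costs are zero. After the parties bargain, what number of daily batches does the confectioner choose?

Bargaining reaches the level where marginal profit last exceeds marginal vibration damage.
That holds through level 3 (346 ≥ 257) but not at 4 (262 < 441).

3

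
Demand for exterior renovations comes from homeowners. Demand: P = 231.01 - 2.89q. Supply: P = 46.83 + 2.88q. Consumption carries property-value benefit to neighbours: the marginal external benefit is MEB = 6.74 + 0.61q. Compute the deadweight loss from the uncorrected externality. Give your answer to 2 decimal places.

Market equilibrium (private): 46.83 + 2.88q = 231.01 - 2.89q → q_m = 31.9203.
Social marginal benefit = demand + MEB = 237.75 - 2.28q.
Set SMB = MC: 237.75 - 2.28q = 46.83 + 2.88q → q* = 37.0000.
The loss is the area between SMB and MC from q* to q_m; with linear curves that's a triangle of height MEB(q_m).
DWL = ½ × 5.0797 × 26.2114 = 66.5730.

DWL = 66.57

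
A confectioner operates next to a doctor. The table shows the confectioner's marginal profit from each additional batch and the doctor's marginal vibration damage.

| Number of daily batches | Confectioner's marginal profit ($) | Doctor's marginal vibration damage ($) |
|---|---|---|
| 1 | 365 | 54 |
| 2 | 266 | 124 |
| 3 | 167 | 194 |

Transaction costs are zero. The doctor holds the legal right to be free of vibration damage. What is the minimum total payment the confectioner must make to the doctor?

$178

Efficient level: marginal profit ≥ marginal vibration damage through level 2, so k* = 2.
With the doctor holding the right, the confectioner must at least compensate total damage at k*: 54 + 124 = 178.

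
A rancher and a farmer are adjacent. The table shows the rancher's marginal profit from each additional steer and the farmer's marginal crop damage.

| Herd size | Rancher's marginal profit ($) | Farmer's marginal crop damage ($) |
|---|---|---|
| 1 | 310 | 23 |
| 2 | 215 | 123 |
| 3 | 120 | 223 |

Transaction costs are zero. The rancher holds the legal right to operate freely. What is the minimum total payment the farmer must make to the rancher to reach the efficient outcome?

Left alone the rancher would choose level 3 (marginal profit stays positive).
Efficient level: k* = 2 (marginal profit ≥ marginal crop damage through 2).
The farmer must at least cover the rancher's forgone profit from cutting 3→2: 120 = 120.

$120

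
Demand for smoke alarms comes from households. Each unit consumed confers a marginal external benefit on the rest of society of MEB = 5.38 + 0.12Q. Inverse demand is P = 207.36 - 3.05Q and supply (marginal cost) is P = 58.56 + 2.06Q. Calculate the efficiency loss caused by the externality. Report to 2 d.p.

Market equilibrium (private): 58.56 + 2.06Q = 207.36 - 3.05Q → Q_m = 29.1194.
Social marginal benefit = demand + MEB = 212.74 - 2.93Q.
Set SMB = MC: 212.74 - 2.93Q = 58.56 + 2.06Q → Q* = 30.8978.
The welfare-loss triangle has base |Q_m − Q*| and height MEB(Q_m) (the vertical gap between SMB and MC is zero at Q* and MEB at Q_m).
DWL = ½ × 1.7784 × 8.8743 = 7.8910.

DWL = 7.89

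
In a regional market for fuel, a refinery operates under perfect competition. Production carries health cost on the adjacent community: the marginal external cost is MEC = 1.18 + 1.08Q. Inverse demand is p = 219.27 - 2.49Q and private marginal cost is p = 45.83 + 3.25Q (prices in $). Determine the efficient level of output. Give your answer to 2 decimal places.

Social marginal cost = private MC + MEC = 47.01 + 4.33Q.
Set SMC = demand: 47.01 + 4.33Q = 219.27 - 2.49Q → Q* = 25.2581.

Q* = 25.26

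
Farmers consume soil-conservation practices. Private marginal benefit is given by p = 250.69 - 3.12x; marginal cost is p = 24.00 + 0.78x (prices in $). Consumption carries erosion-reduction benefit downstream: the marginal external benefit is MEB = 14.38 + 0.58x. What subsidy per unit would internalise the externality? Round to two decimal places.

subsidy = $56.49 per unit

Social marginal benefit = demand + MEB = 265.07 - 2.54x.
Set SMB = MC: 265.07 - 2.54x = 24.00 + 0.78x → x* = 72.6114.
The Pigouvian subsidy equals MEB at x*: 14.38 + 0.58×72.6114 = 56.4946.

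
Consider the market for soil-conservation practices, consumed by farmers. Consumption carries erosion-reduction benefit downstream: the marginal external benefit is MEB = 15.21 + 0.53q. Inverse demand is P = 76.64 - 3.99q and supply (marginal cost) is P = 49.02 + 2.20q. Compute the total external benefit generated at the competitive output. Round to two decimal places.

73.14

Market equilibrium (private): 49.02 + 2.20q = 76.64 - 3.99q → q_m = 4.4620.
Total external benefit = ∫₀^{q_m} (15.21 + 0.53q) dq = 15.21×4.4620 + ½×0.53×4.4620² = 73.1430.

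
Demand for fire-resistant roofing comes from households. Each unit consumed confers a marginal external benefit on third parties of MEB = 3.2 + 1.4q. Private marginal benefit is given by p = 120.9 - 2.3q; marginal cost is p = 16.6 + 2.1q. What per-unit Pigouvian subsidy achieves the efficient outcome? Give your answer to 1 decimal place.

Social marginal benefit = demand + MEB = 124.1 - 0.9q.
Set SMB = MC: 124.1 - 0.9q = 16.6 + 2.1q → q* = 35.8333.
The Pigouvian subsidy equals MEB at q*: 3.2 + 1.4×35.8333 = 53.3666.

subsidy = 53.4 per unit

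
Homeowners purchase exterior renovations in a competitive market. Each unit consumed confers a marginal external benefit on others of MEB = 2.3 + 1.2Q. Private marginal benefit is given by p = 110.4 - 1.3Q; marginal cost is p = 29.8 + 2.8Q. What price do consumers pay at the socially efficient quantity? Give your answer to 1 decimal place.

Social marginal benefit = demand + MEB = 112.7 - 0.1Q.
Set SMB = MC: 112.7 - 0.1Q = 29.8 + 2.8Q → Q* = 28.5862.
Consumer price on the demand curve at Q*: 110.4 − 1.3×28.5862 = 73.2379.

P = 73.2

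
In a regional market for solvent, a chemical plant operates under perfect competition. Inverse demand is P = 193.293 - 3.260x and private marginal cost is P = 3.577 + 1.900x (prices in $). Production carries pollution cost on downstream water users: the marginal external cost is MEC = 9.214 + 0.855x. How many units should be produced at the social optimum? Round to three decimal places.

x* = 30.009

Social marginal cost = private MC + MEC = 12.791 + 2.755x.
Set SMC = demand: 12.791 + 2.755x = 193.293 - 3.260x → x* = 30.0086.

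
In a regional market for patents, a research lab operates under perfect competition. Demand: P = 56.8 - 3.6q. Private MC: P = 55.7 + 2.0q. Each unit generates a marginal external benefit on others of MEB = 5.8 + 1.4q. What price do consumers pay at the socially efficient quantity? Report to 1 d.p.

P = 50.9

Social marginal cost = private MC − MEB = 49.9 + 0.6q.
Set SMC = demand: 49.9 + 0.6q = 56.8 - 3.6q → q* = 1.6429.
Consumer price on the demand curve at q*: 56.8 − 3.6×1.6429 = 50.8856.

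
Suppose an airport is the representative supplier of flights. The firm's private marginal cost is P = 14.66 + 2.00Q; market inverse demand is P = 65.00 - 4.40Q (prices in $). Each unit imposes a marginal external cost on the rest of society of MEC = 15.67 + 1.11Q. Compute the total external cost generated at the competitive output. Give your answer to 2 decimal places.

Market equilibrium (private): 14.66 + 2.00Q = 65.00 - 4.40Q → Q_m = 7.8656.
Total external cost = ∫₀^{Q_m} (15.67 + 1.11Q) dQ = 15.67×7.8656 + ½×1.11×7.8656² = 157.5905.

$157.59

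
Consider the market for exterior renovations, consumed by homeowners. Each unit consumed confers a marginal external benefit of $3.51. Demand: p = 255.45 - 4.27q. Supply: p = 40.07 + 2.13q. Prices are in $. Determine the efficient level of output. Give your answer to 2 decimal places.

Social marginal benefit = demand + MEB = 258.96 - 4.27q.
Set SMB = MC: 258.96 - 4.27q = 40.07 + 2.13q → q* = 34.2016.

q* = 34.20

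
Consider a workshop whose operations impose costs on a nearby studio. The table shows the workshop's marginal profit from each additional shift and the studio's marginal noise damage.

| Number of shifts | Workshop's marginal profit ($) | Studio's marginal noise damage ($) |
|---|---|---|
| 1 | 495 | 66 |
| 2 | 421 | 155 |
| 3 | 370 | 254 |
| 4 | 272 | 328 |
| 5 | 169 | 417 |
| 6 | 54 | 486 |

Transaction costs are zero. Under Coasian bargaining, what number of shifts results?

Bargaining reaches the level where marginal profit last exceeds marginal noise damage.
That holds through level 3 (370 ≥ 254) but not at 4 (272 < 328).

3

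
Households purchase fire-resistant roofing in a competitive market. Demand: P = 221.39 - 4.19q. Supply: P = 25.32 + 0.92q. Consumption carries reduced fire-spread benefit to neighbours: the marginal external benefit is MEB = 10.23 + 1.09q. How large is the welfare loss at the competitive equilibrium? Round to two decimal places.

DWL = 337.01

Market equilibrium (private): 25.32 + 0.92q = 221.39 - 4.19q → q_m = 38.3699.
Social marginal benefit = demand + MEB = 231.62 - 3.10q.
Set SMB = MC: 231.62 - 3.10q = 25.32 + 0.92q → q* = 51.3184.
Height of the DWL triangle at q_m is SMB(q_m) − MC(q_m) = MEB(q_m) = 52.0532.
DWL = ½ × 12.9485 × 52.0532 = 337.0054.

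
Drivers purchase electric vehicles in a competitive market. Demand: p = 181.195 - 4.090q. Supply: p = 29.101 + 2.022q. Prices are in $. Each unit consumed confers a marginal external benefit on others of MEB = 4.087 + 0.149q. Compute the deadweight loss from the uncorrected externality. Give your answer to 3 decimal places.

Market equilibrium (private): 29.101 + 2.022q = 181.195 - 4.090q → q_m = 24.8845.
Social marginal benefit = demand + MEB = 185.282 - 3.941q.
Set SMB = MC: 185.282 - 3.941q = 29.101 + 2.022q → q* = 26.1917.
Between q* and q_m the wedge SMB − MC runs linearly from 0 to MEB(q_m), so the loss is a triangle.
DWL = ½ × 1.3072 × 7.7948 = 5.0947.

DWL = $5.095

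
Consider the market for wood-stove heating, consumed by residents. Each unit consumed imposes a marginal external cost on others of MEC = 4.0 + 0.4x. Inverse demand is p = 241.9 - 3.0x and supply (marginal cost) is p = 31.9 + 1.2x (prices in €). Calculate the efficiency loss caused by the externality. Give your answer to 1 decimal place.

Market equilibrium (private): 31.9 + 1.2x = 241.9 - 3.0x → x_m = 50.0000.
Social marginal benefit = demand − MEC = 237.9 - 3.4x.
Set SMB = MC: 237.9 - 3.4x = 31.9 + 1.2x → x* = 44.7826.
Height of the DWL triangle at x_m is MC(x_m) − SMB(x_m) = MEC(x_m) = 24.0000.
DWL = ½ × 5.2174 × 24.0000 = 62.6088.

DWL = €62.6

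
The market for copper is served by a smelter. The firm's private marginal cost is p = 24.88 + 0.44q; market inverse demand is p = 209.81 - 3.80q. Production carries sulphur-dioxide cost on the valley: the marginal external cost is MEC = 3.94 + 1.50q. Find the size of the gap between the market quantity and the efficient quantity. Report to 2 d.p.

Market equilibrium (private): 24.88 + 0.44q = 209.81 - 3.80q → q_m = 43.6156.
Social marginal cost = private MC + MEC = 28.82 + 1.94q.
Set SMC = demand: 28.82 + 1.94q = 209.81 - 3.80q → q* = 31.5314.
Gap = |43.6156 − 31.5314| = 12.0842.

12.08 units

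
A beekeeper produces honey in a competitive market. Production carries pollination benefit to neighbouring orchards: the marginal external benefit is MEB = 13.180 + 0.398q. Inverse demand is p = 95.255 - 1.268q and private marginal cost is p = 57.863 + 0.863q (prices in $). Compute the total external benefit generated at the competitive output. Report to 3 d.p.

$292.535

Market equilibrium (private): 57.863 + 0.863q = 95.255 - 1.268q → q_m = 17.5467.
Total external benefit = ∫₀^{q_m} (13.180 + 0.398q) dq = 13.180×17.5467 + ½×0.398×17.5467² = 292.5350.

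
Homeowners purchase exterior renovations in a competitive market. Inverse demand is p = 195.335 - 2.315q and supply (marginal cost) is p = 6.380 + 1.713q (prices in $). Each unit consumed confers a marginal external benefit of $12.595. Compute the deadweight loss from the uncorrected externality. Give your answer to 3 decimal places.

DWL = $19.691

Market equilibrium (private): 6.380 + 1.713q = 195.335 - 2.315q → q_m = 46.9104.
Social marginal benefit = demand + MEB = 207.930 - 2.315q.
Set SMB = MC: 207.930 - 2.315q = 6.380 + 1.713q → q* = 50.0372.
Between q* and q_m the wedge SMB − MC runs linearly from 0 to MEB(q_m), so the loss is a triangle.
DWL = ½ × 3.1268 × 12.5950 = 19.6910.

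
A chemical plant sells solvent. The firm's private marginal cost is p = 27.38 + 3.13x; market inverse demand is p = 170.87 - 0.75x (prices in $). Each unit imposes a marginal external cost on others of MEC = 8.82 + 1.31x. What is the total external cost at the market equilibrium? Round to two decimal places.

Market equilibrium (private): 27.38 + 3.13x = 170.87 - 0.75x → x_m = 36.9820.
Total external cost = ∫₀^{x_m} (8.82 + 1.31x) dx = 8.82×36.9820 + ½×1.31×36.9820² = 1222.0040.

$1222.00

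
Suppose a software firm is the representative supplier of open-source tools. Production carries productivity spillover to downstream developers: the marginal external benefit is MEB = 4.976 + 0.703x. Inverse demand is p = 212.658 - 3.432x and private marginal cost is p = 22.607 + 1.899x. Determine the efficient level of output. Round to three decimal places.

Social marginal cost = private MC − MEB = 17.631 + 1.196x.
Set SMC = demand: 17.631 + 1.196x = 212.658 - 3.432x → x* = 42.1407.

x* = 42.141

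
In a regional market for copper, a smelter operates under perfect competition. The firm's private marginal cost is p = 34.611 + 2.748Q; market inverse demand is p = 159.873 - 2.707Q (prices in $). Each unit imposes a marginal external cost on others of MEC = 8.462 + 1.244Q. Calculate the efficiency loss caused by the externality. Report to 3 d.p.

Market equilibrium (private): 34.611 + 2.748Q = 159.873 - 2.707Q → Q_m = 22.9628.
Social marginal cost = private MC + MEC = 43.073 + 3.992Q.
Set SMC = demand: 43.073 + 3.992Q = 159.873 - 2.707Q → Q* = 17.4354.
Between Q* and Q_m the wedge SMC − demand runs linearly from 0 to MEC(Q_m), so the loss is a triangle.
DWL = ½ × 5.5274 × 37.0277 = 102.3335.

DWL = $102.333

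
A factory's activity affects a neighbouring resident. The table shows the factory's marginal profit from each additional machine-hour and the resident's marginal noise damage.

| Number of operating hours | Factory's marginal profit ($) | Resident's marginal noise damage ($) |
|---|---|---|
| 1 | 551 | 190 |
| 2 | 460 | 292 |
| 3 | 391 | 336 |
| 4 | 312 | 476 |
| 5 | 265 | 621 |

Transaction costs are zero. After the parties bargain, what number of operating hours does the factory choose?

3

Bargaining reaches the level where marginal profit last exceeds marginal noise damage.
That holds through level 3 (391 ≥ 336) but not at 4 (312 < 476).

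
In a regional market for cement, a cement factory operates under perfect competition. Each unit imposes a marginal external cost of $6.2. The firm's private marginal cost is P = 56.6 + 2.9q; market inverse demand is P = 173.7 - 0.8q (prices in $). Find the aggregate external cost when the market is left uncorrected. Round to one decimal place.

Market equilibrium (private): 56.6 + 2.9q = 173.7 - 0.8q → q_m = 31.6486.
Total external cost = MEC × q_m = 6.2 × 31.6486 = 196.2213.

$196.2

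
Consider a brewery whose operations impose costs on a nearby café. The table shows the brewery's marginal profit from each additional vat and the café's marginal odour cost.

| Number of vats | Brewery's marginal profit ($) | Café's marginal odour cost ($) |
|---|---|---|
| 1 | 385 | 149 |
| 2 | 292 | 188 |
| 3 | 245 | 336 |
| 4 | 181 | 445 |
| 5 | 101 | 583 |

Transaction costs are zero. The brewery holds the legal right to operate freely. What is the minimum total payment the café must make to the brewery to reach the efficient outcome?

$527

Left alone the brewery would choose level 5 (marginal profit stays positive).
Efficient level: k* = 2 (marginal profit ≥ marginal odour cost through 2).
The café must at least cover the brewery's forgone profit from cutting 5→2: 245 + 181 + 101 = 527.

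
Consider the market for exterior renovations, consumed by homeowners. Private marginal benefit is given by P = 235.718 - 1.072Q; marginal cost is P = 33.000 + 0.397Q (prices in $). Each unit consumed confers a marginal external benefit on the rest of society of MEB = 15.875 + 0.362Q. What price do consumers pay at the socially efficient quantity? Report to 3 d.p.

Social marginal benefit = demand + MEB = 251.593 - 0.710Q.
Set SMB = MC: 251.593 - 0.710Q = 33.000 + 0.397Q → Q* = 197.4643.
Consumer price on the demand curve at Q*: 235.718 − 1.072×197.4643 = 24.0363.

P = $24.036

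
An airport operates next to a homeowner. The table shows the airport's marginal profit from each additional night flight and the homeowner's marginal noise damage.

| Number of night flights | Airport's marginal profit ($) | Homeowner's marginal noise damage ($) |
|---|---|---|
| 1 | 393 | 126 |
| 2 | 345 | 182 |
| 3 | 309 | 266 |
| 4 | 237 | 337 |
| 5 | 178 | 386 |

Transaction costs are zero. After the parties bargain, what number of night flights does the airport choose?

3

Bargaining reaches the level where marginal profit last exceeds marginal noise damage.
That holds through level 3 (309 ≥ 266) but not at 4 (237 < 337).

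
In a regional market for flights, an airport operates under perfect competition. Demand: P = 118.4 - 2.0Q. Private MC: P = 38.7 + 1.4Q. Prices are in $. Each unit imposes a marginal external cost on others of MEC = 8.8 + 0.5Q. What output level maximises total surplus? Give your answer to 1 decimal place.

Social marginal cost = private MC + MEC = 47.5 + 1.9Q.
Set SMC = demand: 47.5 + 1.9Q = 118.4 - 2.0Q → Q* = 18.1795.

Q* = 18.2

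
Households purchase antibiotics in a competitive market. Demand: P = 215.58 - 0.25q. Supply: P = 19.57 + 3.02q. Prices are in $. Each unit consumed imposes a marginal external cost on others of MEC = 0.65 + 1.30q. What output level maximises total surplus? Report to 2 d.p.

q* = 42.75

Social marginal benefit = demand − MEC = 214.93 - 1.55q.
Set SMB = MC: 214.93 - 1.55q = 19.57 + 3.02q → q* = 42.7484.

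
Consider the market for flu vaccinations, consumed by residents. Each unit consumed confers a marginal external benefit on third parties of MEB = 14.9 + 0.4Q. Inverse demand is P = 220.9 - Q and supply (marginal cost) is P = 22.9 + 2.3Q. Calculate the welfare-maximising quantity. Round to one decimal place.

Q* = 73.4

Social marginal benefit = demand + MEB = 235.8 - 0.6Q.
Set SMB = MC: 235.8 - 0.6Q = 22.9 + 2.3Q → Q* = 73.4138.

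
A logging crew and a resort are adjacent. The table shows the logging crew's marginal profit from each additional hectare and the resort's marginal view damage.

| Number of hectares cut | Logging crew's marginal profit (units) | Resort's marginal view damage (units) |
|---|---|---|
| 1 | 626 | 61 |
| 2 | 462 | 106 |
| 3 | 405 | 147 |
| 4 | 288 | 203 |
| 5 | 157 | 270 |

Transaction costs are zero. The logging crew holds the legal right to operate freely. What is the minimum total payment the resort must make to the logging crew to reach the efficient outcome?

Left alone the logging crew would choose level 5 (marginal profit stays positive).
Efficient level: k* = 4 (marginal profit ≥ marginal view damage through 4).
The resort must at least cover the logging crew's forgone profit from cutting 5→4: 157 = 157.

157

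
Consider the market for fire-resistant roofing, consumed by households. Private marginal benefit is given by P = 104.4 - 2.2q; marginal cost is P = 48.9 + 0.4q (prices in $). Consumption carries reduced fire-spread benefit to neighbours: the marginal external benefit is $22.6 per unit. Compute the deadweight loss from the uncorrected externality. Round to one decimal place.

DWL = $98.2

Market equilibrium (private): 48.9 + 0.4q = 104.4 - 2.2q → q_m = 21.3462.
Social marginal benefit = demand + MEB = 127.0 - 2.2q.
Set SMB = MC: 127.0 - 2.2q = 48.9 + 0.4q → q* = 30.0385.
Between q* and q_m the wedge SMB − MC runs linearly from 0 to MEB(q_m), so the loss is a triangle.
DWL = ½ × 8.6923 × 22.6000 = 98.2230.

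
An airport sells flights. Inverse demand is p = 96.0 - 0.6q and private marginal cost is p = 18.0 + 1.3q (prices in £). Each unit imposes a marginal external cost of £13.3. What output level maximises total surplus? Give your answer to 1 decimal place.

q* = 34.1

Social marginal cost = private MC + MEC = 31.3 + 1.3q.
Set SMC = demand: 31.3 + 1.3q = 96.0 - 0.6q → q* = 34.0526.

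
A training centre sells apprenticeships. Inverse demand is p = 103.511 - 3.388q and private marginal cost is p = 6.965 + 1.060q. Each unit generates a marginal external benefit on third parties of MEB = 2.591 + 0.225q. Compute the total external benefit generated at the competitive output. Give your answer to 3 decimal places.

Market equilibrium (private): 6.965 + 1.060q = 103.511 - 3.388q → q_m = 21.7055.
Total external benefit = ∫₀^{q_m} (2.591 + 0.225q) dq = 2.591×21.7055 + ½×0.225×21.7055² = 109.2409.

109.241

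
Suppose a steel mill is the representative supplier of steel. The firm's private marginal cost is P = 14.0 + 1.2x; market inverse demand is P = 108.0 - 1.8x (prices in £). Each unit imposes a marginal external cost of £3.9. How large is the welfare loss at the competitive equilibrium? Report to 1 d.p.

Market equilibrium (private): 14.0 + 1.2x = 108.0 - 1.8x → x_m = 31.3333.
Social marginal cost = private MC + MEC = 17.9 + 1.2x.
Set SMC = demand: 17.9 + 1.2x = 108.0 - 1.8x → x* = 30.0333.
The loss is the area between SMC and demand from x* to x_m; with linear curves that's a triangle of height MEC(x_m).
DWL = ½ × 1.3000 × 3.9000 = 2.5350.

DWL = £2.5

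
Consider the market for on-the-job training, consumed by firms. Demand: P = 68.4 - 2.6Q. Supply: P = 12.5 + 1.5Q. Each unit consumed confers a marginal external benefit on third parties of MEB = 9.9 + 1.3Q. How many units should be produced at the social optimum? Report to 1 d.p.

Social marginal benefit = demand + MEB = 78.3 - 1.3Q.
Set SMB = MC: 78.3 - 1.3Q = 12.5 + 1.5Q → Q* = 23.5000.

Q* = 23.5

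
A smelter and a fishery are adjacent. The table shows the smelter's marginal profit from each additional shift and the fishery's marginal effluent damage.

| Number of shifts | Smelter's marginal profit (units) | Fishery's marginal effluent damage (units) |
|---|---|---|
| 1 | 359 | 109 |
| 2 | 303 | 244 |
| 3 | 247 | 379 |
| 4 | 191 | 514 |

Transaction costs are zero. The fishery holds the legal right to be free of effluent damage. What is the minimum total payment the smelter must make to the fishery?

353

Efficient level: marginal profit ≥ marginal effluent damage through level 2, so k* = 2.
With the fishery holding the right, the smelter must at least compensate total damage at k*: 109 + 244 = 353.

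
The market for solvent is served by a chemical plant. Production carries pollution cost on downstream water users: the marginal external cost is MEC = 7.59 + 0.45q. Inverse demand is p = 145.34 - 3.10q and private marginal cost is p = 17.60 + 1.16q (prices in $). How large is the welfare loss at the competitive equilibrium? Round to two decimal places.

DWL = $47.19

Market equilibrium (private): 17.60 + 1.16q = 145.34 - 3.10q → q_m = 29.9859.
Social marginal cost = private MC + MEC = 25.19 + 1.61q.
Set SMC = demand: 25.19 + 1.61q = 145.34 - 3.10q → q* = 25.5096.
Between q* and q_m the wedge SMC − demand runs linearly from 0 to MEC(q_m), so the loss is a triangle.
DWL = ½ × 4.4763 × 21.0837 = 47.1885.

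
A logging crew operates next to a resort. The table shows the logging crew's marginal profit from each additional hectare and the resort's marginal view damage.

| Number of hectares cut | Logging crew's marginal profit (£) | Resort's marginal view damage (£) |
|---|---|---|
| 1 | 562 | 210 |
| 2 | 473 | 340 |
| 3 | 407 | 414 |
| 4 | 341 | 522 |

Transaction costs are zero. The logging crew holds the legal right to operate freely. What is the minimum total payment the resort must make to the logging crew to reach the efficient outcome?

£748

Left alone the logging crew would choose level 4 (marginal profit stays positive).
Efficient level: k* = 2 (marginal profit ≥ marginal view damage through 2).
The resort must at least cover the logging crew's forgone profit from cutting 4→2: 407 + 341 = 748.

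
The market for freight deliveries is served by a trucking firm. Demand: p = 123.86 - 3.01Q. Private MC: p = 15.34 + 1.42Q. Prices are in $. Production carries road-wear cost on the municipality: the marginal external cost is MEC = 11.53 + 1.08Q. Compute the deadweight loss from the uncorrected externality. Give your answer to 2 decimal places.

DWL = $130.94

Market equilibrium (private): 15.34 + 1.42Q = 123.86 - 3.01Q → Q_m = 24.4966.
Social marginal cost = private MC + MEC = 26.87 + 2.50Q.
Set SMC = demand: 26.87 + 2.50Q = 123.86 - 3.01Q → Q* = 17.6025.
The loss is the area between SMC and demand from Q* to Q_m; with linear curves that's a triangle of height MEC(Q_m).
DWL = ½ × 6.8941 × 37.9863 = 130.9407.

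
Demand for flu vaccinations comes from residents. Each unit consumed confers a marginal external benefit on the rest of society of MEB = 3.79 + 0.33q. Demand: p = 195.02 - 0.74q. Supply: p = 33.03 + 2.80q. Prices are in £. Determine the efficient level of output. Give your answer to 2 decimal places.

Social marginal benefit = demand + MEB = 198.81 - 0.41q.
Set SMB = MC: 198.81 - 0.41q = 33.03 + 2.80q → q* = 51.6449.

q* = 51.64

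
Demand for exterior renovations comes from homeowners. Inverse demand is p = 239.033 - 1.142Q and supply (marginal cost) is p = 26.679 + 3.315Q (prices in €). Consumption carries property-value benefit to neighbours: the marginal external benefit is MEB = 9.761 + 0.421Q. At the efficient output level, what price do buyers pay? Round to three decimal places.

P = €176.185

Social marginal benefit = demand + MEB = 248.794 - 0.721Q.
Set SMB = MC: 248.794 - 0.721Q = 26.679 + 3.315Q → Q* = 55.0334.
Consumer price on the demand curve at Q*: 239.033 − 1.142×55.0334 = 176.1849.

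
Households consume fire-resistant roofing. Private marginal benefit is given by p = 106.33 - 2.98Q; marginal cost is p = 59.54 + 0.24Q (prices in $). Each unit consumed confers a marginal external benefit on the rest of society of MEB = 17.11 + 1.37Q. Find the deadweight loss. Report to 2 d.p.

DWL = $370.35

Market equilibrium (private): 59.54 + 0.24Q = 106.33 - 2.98Q → Q_m = 14.5311.
Social marginal benefit = demand + MEB = 123.44 - 1.61Q.
Set SMB = MC: 123.44 - 1.61Q = 59.54 + 0.24Q → Q* = 34.5405.
The welfare-loss triangle has base |Q_m − Q*| and height MEB(Q_m) (the vertical gap between SMB and MC is zero at Q* and MEB at Q_m).
DWL = ½ × 20.0094 × 37.0175 = 370.3490.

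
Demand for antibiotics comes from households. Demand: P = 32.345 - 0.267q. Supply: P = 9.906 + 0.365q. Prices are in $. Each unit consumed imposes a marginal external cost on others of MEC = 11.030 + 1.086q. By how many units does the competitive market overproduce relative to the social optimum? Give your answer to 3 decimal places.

28.864 units

Market equilibrium (private): 9.906 + 0.365q = 32.345 - 0.267q → q_m = 35.5047.
Social marginal benefit = demand − MEC = 21.315 - 1.353q.
Set SMB = MC: 21.315 - 1.353q = 9.906 + 0.365q → q* = 6.6409.
Gap = |35.5047 − 6.6409| = 28.8638.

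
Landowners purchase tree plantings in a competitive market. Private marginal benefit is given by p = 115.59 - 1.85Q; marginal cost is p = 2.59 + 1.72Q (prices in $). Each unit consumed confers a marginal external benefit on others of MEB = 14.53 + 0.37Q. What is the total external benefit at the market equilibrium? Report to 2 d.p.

Market equilibrium (private): 2.59 + 1.72Q = 115.59 - 1.85Q → Q_m = 31.6527.
Total external benefit = ∫₀^{Q_m} (14.53 + 0.37Q) dQ = 14.53×31.6527 + ½×0.37×31.6527² = 645.2640.

$645.26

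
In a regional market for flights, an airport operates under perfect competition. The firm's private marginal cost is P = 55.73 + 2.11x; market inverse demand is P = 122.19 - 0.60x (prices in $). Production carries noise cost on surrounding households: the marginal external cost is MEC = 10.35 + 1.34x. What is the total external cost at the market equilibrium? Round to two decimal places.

Market equilibrium (private): 55.73 + 2.11x = 122.19 - 0.60x → x_m = 24.5240.
Total external cost = ∫₀^{x_m} (10.35 + 1.34x) dx = 10.35×24.5240 + ½×1.34×24.5240² = 656.7792.

$656.78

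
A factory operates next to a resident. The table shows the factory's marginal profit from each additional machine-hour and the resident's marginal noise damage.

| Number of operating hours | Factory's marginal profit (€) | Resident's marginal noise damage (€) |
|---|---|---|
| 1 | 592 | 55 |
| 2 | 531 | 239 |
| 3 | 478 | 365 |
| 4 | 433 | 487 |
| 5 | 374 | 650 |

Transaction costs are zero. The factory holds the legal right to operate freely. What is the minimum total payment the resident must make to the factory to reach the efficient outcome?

€807

Left alone the factory would choose level 5 (marginal profit stays positive).
Efficient level: k* = 3 (marginal profit ≥ marginal noise damage through 3).
The resident must at least cover the factory's forgone profit from cutting 5→3: 433 + 374 = 807.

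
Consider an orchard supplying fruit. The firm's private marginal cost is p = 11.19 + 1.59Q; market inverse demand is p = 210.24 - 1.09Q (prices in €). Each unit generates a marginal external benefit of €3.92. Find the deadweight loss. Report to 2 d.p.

DWL = €2.87

Market equilibrium (private): 11.19 + 1.59Q = 210.24 - 1.09Q → Q_m = 74.2724.
Social marginal cost = private MC − MEB = 7.27 + 1.59Q.
Set SMC = demand: 7.27 + 1.59Q = 210.24 - 1.09Q → Q* = 75.7351.
Between Q* and Q_m the wedge demand − SMC runs linearly from 0 to MEB(Q_m), so the loss is a triangle.
DWL = ½ × 1.4627 × 3.9200 = 2.8669.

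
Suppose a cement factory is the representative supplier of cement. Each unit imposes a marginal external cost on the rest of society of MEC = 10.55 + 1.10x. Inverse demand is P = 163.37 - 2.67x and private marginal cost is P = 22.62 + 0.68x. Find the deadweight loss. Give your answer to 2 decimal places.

Market equilibrium (private): 22.62 + 0.68x = 163.37 - 2.67x → x_m = 42.0149.
Social marginal cost = private MC + MEC = 33.17 + 1.78x.
Set SMC = demand: 33.17 + 1.78x = 163.37 - 2.67x → x* = 29.2584.
The loss is the area between SMC and demand from x* to x_m; with linear curves that's a triangle of height MEC(x_m).
DWL = ½ × 12.7565 × 56.7664 = 362.0703.

DWL = 362.07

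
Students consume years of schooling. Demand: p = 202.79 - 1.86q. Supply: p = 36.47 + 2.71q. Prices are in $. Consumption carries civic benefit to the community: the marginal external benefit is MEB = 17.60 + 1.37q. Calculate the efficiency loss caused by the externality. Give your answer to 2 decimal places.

Market equilibrium (private): 36.47 + 2.71q = 202.79 - 1.86q → q_m = 36.3939.
Social marginal benefit = demand + MEB = 220.39 - 0.49q.
Set SMB = MC: 220.39 - 0.49q = 36.47 + 2.71q → q* = 57.4750.
The loss is the area between SMB and MC from q* to q_m; with linear curves that's a triangle of height MEB(q_m).
DWL = ½ × 21.0811 × 67.4596 = 711.0613.

DWL = $711.06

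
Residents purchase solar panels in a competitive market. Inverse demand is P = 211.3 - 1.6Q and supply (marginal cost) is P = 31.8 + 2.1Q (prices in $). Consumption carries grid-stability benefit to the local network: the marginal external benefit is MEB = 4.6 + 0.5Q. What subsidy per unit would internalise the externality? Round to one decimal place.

subsidy = $33.4 per unit

Social marginal benefit = demand + MEB = 215.9 - 1.1Q.
Set SMB = MC: 215.9 - 1.1Q = 31.8 + 2.1Q → Q* = 57.5313.
The Pigouvian subsidy equals MEB at Q*: 4.6 + 0.5×57.5313 = 33.3657.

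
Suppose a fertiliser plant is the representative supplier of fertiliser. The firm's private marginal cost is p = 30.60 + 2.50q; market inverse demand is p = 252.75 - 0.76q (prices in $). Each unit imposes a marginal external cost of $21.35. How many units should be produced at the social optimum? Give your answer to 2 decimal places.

Social marginal cost = private MC + MEC = 51.95 + 2.50q.
Set SMC = demand: 51.95 + 2.50q = 252.75 - 0.76q → q* = 61.5951.

q* = 61.60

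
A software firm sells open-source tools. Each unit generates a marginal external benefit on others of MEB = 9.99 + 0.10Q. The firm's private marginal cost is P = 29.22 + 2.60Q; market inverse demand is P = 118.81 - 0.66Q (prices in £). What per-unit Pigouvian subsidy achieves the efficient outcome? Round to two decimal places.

subsidy = £13.14 per unit

Social marginal cost = private MC − MEB = 19.23 + 2.50Q.
Set SMC = demand: 19.23 + 2.50Q = 118.81 - 0.66Q → Q* = 31.5127.
The Pigouvian subsidy equals MEB at Q*: 9.99 + 0.10×31.5127 = 13.1413.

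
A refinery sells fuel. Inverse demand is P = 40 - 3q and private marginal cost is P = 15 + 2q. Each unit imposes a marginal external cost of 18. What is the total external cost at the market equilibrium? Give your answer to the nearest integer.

Market equilibrium (private): 15 + 2q = 40 - 3q → q_m = 5.0000.
Total external cost = MEC × q_m = 18 × 5.0000 = 90.0000.

90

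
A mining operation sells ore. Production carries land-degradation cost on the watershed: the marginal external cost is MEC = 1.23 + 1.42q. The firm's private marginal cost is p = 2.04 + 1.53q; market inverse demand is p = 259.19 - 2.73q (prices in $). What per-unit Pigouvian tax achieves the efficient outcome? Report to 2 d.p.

Social marginal cost = private MC + MEC = 3.27 + 2.95q.
Set SMC = demand: 3.27 + 2.95q = 259.19 - 2.73q → q* = 45.0563.
The Pigouvian tax equals MEC at q*: 1.23 + 1.42×45.0563 = 65.2099.

tax = $65.21 per unit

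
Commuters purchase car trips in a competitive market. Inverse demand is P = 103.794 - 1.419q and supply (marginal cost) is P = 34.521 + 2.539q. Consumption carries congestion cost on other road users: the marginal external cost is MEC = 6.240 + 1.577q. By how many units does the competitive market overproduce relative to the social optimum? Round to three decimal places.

6.114 units

Market equilibrium (private): 34.521 + 2.539q = 103.794 - 1.419q → q_m = 17.5020.
Social marginal benefit = demand − MEC = 97.554 - 2.996q.
Set SMB = MC: 97.554 - 2.996q = 34.521 + 2.539q → q* = 11.3881.
Gap = |17.5020 − 11.3881| = 6.1139.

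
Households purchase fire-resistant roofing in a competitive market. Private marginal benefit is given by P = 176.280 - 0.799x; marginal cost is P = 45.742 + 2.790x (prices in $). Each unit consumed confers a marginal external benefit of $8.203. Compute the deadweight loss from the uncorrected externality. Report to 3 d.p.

DWL = $9.374

Market equilibrium (private): 45.742 + 2.790x = 176.280 - 0.799x → x_m = 36.3717.
Social marginal benefit = demand + MEB = 184.483 - 0.799x.
Set SMB = MC: 184.483 - 0.799x = 45.742 + 2.790x → x* = 38.6573.
Between x* and x_m the wedge SMB − MC runs linearly from 0 to MEB(x_m), so the loss is a triangle.
DWL = ½ × 2.2856 × 8.2030 = 9.3744.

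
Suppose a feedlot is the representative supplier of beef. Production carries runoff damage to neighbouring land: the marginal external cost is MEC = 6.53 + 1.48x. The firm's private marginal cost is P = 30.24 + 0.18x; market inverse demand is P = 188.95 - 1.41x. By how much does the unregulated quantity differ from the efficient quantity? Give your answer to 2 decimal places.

Market equilibrium (private): 30.24 + 0.18x = 188.95 - 1.41x → x_m = 99.8176.
Social marginal cost = private MC + MEC = 36.77 + 1.66x.
Set SMC = demand: 36.77 + 1.66x = 188.95 - 1.41x → x* = 49.5700.
Gap = |99.8176 − 49.5700| = 50.2476.

50.25 units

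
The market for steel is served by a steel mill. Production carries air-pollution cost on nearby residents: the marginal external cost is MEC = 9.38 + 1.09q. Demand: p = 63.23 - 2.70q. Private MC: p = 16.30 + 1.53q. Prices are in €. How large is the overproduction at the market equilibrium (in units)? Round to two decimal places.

Market equilibrium (private): 16.30 + 1.53q = 63.23 - 2.70q → q_m = 11.0946.
Social marginal cost = private MC + MEC = 25.68 + 2.62q.
Set SMC = demand: 25.68 + 2.62q = 63.23 - 2.70q → q* = 7.0583.
Gap = |11.0946 − 7.0583| = 4.0363.

4.04 units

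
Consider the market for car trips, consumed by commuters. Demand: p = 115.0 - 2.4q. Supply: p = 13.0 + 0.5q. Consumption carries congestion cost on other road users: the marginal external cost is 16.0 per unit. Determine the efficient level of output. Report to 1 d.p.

q* = 29.7

Social marginal benefit = demand − MEC = 99.0 - 2.4q.
Set SMB = MC: 99.0 - 2.4q = 13.0 + 0.5q → q* = 29.6552.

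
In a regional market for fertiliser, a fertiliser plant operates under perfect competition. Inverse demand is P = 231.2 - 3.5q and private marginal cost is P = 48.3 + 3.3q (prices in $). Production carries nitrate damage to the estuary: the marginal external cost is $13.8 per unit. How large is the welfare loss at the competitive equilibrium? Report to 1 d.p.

Market equilibrium (private): 48.3 + 3.3q = 231.2 - 3.5q → q_m = 26.8971.
Social marginal cost = private MC + MEC = 62.1 + 3.3q.
Set SMC = demand: 62.1 + 3.3q = 231.2 - 3.5q → q* = 24.8676.
Height of the DWL triangle at q_m is SMC(q_m) − demand(q_m) = MEC(q_m) = 13.8000.
DWL = ½ × 2.0295 × 13.8000 = 14.0036.

DWL = $14.0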